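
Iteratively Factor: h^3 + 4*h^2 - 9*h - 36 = (h + 3)*(h^2 + h - 12) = (h - 3)*(h + 3)*(h + 4)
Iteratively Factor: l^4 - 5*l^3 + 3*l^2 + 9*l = (l - 3)*(l^3 - 2*l^2 - 3*l) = (l - 3)*(l + 1)*(l^2 - 3*l) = l*(l - 3)*(l + 1)*(l - 3)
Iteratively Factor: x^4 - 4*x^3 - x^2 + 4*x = (x - 1)*(x^3 - 3*x^2 - 4*x) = (x - 4)*(x - 1)*(x^2 + x) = (x - 4)*(x - 1)*(x + 1)*(x)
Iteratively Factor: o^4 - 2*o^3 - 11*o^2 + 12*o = (o - 4)*(o^3 + 2*o^2 - 3*o) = (o - 4)*(o - 1)*(o^2 + 3*o) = o*(o - 4)*(o - 1)*(o + 3)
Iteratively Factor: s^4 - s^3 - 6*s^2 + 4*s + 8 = (s - 2)*(s^3 + s^2 - 4*s - 4) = (s - 2)*(s + 2)*(s^2 - s - 2) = (s - 2)*(s + 1)*(s + 2)*(s - 2)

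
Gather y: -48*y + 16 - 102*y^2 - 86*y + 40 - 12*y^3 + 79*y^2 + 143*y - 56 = -12*y^3 - 23*y^2 + 9*y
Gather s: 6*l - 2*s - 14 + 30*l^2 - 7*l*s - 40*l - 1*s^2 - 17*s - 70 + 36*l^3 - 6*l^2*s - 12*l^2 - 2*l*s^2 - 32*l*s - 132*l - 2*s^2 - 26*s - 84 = 36*l^3 + 18*l^2 - 166*l + s^2*(-2*l - 3) + s*(-6*l^2 - 39*l - 45) - 168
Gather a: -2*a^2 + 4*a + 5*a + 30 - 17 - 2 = -2*a^2 + 9*a + 11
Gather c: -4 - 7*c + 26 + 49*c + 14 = 42*c + 36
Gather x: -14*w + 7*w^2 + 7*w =7*w^2 - 7*w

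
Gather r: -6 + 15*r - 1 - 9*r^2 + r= -9*r^2 + 16*r - 7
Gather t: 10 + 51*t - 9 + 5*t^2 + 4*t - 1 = 5*t^2 + 55*t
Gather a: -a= -a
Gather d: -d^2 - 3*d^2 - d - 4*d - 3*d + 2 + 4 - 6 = -4*d^2 - 8*d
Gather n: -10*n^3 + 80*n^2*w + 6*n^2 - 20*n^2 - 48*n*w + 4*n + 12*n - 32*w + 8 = -10*n^3 + n^2*(80*w - 14) + n*(16 - 48*w) - 32*w + 8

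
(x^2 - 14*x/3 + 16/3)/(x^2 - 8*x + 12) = (x - 8/3)/(x - 6)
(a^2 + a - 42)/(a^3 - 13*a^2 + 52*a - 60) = (a + 7)/(a^2 - 7*a + 10)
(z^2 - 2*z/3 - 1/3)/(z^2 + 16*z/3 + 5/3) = (z - 1)/(z + 5)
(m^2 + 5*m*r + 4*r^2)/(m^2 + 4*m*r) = (m + r)/m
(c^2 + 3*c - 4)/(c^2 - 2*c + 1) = (c + 4)/(c - 1)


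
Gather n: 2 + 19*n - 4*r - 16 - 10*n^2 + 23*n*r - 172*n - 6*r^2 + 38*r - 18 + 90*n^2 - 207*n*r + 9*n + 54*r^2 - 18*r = 80*n^2 + n*(-184*r - 144) + 48*r^2 + 16*r - 32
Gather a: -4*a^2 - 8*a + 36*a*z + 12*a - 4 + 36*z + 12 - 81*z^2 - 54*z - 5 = -4*a^2 + a*(36*z + 4) - 81*z^2 - 18*z + 3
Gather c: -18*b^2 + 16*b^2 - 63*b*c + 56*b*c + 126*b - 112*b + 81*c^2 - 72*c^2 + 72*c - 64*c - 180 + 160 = -2*b^2 + 14*b + 9*c^2 + c*(8 - 7*b) - 20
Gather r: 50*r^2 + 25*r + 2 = 50*r^2 + 25*r + 2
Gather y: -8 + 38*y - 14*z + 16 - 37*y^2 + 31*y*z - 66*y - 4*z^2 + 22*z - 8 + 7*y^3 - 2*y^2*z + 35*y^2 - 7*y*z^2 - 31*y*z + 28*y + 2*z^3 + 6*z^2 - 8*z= 7*y^3 + y^2*(-2*z - 2) - 7*y*z^2 + 2*z^3 + 2*z^2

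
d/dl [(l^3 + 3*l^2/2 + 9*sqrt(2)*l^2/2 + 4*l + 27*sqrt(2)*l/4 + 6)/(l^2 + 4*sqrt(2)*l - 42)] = (4*l^4 + 32*sqrt(2)*l^3 - 376*l^2 - 3*sqrt(2)*l^2 - 1512*sqrt(2)*l - 552*l - 1230*sqrt(2) - 672)/(4*(l^4 + 8*sqrt(2)*l^3 - 52*l^2 - 336*sqrt(2)*l + 1764))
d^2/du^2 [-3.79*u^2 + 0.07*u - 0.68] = -7.58000000000000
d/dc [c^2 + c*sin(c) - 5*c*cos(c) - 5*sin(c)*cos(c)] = 5*c*sin(c) + c*cos(c) + 2*c + sin(c) - 5*cos(c) - 5*cos(2*c)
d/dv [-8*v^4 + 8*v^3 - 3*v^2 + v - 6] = -32*v^3 + 24*v^2 - 6*v + 1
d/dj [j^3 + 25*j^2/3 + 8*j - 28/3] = 3*j^2 + 50*j/3 + 8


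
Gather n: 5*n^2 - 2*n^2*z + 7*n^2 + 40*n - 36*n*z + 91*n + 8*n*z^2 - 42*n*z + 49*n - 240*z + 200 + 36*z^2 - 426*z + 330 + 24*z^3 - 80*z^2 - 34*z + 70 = n^2*(12 - 2*z) + n*(8*z^2 - 78*z + 180) + 24*z^3 - 44*z^2 - 700*z + 600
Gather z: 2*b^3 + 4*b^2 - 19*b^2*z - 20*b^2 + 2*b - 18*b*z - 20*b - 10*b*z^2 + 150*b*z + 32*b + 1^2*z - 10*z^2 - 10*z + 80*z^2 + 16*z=2*b^3 - 16*b^2 + 14*b + z^2*(70 - 10*b) + z*(-19*b^2 + 132*b + 7)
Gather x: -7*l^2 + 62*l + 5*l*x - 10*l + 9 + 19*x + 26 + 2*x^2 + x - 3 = -7*l^2 + 52*l + 2*x^2 + x*(5*l + 20) + 32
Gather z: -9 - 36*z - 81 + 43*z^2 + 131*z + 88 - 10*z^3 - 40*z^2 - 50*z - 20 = -10*z^3 + 3*z^2 + 45*z - 22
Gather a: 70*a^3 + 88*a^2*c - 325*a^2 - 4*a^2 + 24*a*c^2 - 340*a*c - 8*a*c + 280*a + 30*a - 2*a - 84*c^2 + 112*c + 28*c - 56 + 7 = 70*a^3 + a^2*(88*c - 329) + a*(24*c^2 - 348*c + 308) - 84*c^2 + 140*c - 49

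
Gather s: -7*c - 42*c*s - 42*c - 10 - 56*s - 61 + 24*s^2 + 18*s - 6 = -49*c + 24*s^2 + s*(-42*c - 38) - 77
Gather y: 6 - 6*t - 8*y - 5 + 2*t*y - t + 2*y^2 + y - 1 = -7*t + 2*y^2 + y*(2*t - 7)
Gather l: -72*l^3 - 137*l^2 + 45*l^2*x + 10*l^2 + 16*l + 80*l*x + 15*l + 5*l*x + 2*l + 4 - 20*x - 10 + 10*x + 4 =-72*l^3 + l^2*(45*x - 127) + l*(85*x + 33) - 10*x - 2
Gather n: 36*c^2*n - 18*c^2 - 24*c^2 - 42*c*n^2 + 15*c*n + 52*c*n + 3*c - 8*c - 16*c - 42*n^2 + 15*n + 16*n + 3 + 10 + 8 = -42*c^2 - 21*c + n^2*(-42*c - 42) + n*(36*c^2 + 67*c + 31) + 21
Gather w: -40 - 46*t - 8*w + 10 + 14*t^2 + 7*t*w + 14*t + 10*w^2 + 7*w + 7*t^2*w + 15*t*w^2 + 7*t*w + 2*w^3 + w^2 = 14*t^2 - 32*t + 2*w^3 + w^2*(15*t + 11) + w*(7*t^2 + 14*t - 1) - 30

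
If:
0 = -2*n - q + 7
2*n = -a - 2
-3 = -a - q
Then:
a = -3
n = 1/2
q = 6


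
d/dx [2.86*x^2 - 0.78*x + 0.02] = 5.72*x - 0.78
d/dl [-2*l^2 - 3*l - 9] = -4*l - 3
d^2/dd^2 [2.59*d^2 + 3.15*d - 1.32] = 5.18000000000000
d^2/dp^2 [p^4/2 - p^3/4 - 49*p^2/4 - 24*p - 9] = 6*p^2 - 3*p/2 - 49/2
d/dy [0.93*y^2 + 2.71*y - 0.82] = 1.86*y + 2.71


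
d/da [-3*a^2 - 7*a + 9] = -6*a - 7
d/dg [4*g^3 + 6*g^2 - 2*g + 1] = 12*g^2 + 12*g - 2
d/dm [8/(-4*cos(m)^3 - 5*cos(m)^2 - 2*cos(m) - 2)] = 16*(6*sin(m)^2 - 5*cos(m) - 7)*sin(m)/(4*cos(m)^3 + 5*cos(m)^2 + 2*cos(m) + 2)^2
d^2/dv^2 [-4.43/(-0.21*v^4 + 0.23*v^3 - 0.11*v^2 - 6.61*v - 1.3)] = ((-11.1636*v^2 + 6.1134*v - 0.9746)*(0.21*v^4 - 0.23*v^3 + 0.11*v^2 + 6.61*v + 1.3) + 4.43*(0.84*v^3 - 0.69*v^2 + 0.22*v + 6.61)*(1.68*v^3 - 1.38*v^2 + 0.44*v + 13.22))/(0.21*v^4 - 0.23*v^3 + 0.11*v^2 + 6.61*v + 1.3)^3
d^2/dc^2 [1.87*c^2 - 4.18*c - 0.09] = 3.74000000000000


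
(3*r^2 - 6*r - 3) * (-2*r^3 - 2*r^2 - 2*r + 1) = -6*r^5 + 6*r^4 + 12*r^3 + 21*r^2 - 3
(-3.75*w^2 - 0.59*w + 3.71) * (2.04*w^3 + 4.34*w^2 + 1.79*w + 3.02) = -7.65*w^5 - 17.4786*w^4 - 1.7047*w^3 + 3.7203*w^2 + 4.8591*w + 11.2042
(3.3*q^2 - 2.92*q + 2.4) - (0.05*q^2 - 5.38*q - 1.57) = 3.25*q^2 + 2.46*q + 3.97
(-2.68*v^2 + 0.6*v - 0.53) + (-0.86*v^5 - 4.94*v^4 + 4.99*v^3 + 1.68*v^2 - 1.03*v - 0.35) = -0.86*v^5 - 4.94*v^4 + 4.99*v^3 - 1.0*v^2 - 0.43*v - 0.88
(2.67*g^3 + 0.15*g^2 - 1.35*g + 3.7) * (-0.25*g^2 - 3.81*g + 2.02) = -0.6675*g^5 - 10.2102*g^4 + 5.1594*g^3 + 4.5215*g^2 - 16.824*g + 7.474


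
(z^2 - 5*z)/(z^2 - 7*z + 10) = z/(z - 2)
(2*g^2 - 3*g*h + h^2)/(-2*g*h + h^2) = (-g + h)/h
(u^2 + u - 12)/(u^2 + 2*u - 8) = (u - 3)/(u - 2)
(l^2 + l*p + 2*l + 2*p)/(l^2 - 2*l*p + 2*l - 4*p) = (-l - p)/(-l + 2*p)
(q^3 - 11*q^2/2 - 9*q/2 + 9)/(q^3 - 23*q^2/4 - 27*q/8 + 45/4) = 4*(q - 1)/(4*q - 5)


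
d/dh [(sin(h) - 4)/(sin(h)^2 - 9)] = (8*sin(h) + cos(h)^2 - 10)*cos(h)/(sin(h)^2 - 9)^2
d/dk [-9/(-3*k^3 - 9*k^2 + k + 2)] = 9*(-9*k^2 - 18*k + 1)/(3*k^3 + 9*k^2 - k - 2)^2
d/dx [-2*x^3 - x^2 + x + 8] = -6*x^2 - 2*x + 1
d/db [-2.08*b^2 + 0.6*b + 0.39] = 0.6 - 4.16*b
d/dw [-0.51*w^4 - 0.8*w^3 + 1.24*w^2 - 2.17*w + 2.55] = -2.04*w^3 - 2.4*w^2 + 2.48*w - 2.17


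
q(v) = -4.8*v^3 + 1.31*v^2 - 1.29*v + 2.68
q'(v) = -14.4*v^2 + 2.62*v - 1.29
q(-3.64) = 256.23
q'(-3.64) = -201.62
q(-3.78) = 285.52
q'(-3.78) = -216.95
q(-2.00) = 48.90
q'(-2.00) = -64.13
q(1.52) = -13.11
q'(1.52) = -30.58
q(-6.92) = 1664.93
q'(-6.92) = -708.98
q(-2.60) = 99.25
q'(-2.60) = -105.45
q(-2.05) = 52.18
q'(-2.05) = -67.18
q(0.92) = -1.14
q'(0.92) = -11.07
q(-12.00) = 8501.20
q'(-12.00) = -2106.33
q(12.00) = -8118.56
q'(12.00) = -2043.45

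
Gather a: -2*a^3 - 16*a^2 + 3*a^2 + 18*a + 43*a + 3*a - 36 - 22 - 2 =-2*a^3 - 13*a^2 + 64*a - 60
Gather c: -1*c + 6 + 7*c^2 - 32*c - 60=7*c^2 - 33*c - 54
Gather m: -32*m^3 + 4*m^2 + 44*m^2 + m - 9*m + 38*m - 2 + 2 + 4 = -32*m^3 + 48*m^2 + 30*m + 4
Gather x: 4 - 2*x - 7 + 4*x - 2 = 2*x - 5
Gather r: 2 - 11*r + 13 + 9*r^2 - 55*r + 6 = 9*r^2 - 66*r + 21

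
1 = 1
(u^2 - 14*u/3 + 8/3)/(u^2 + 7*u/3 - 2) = (u - 4)/(u + 3)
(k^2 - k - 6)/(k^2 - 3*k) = (k + 2)/k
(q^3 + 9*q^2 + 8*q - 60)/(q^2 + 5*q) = q + 4 - 12/q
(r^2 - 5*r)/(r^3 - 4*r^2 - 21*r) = (5 - r)/(-r^2 + 4*r + 21)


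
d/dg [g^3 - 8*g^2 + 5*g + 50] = 3*g^2 - 16*g + 5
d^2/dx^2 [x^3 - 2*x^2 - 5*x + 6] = 6*x - 4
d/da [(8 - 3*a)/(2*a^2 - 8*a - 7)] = (6*a^2 - 32*a + 85)/(4*a^4 - 32*a^3 + 36*a^2 + 112*a + 49)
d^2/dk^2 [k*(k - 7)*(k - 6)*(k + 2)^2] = 20*k^3 - 108*k^2 - 36*k + 232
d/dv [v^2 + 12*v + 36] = 2*v + 12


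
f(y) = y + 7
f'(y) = 1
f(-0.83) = 6.17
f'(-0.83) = 1.00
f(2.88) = 9.88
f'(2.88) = 1.00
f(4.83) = 11.83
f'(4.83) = 1.00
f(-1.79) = 5.21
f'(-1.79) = 1.00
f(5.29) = 12.29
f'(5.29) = 1.00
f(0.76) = 7.76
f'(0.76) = 1.00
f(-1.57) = 5.43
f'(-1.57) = 1.00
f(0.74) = 7.74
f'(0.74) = 1.00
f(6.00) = 13.00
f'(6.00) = 1.00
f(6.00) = 13.00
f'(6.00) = 1.00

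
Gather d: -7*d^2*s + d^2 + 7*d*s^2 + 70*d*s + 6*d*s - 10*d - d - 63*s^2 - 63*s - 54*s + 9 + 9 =d^2*(1 - 7*s) + d*(7*s^2 + 76*s - 11) - 63*s^2 - 117*s + 18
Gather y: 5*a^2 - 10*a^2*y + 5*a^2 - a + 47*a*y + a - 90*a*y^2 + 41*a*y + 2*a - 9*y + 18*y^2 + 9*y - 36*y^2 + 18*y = 10*a^2 + 2*a + y^2*(-90*a - 18) + y*(-10*a^2 + 88*a + 18)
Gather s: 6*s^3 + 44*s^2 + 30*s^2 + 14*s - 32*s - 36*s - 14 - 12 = 6*s^3 + 74*s^2 - 54*s - 26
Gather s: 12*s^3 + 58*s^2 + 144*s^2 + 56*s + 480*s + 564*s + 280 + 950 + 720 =12*s^3 + 202*s^2 + 1100*s + 1950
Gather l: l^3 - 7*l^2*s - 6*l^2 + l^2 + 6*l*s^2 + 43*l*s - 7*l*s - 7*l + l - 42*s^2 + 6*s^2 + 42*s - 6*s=l^3 + l^2*(-7*s - 5) + l*(6*s^2 + 36*s - 6) - 36*s^2 + 36*s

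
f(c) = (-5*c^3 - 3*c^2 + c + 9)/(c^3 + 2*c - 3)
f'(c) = (-3*c^2 - 2)*(-5*c^3 - 3*c^2 + c + 9)/(c^3 + 2*c - 3)^2 + (-15*c^2 - 6*c + 1)/(c^3 + 2*c - 3)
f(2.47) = -4.83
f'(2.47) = -0.43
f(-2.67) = -2.93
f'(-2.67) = 0.78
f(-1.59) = -1.95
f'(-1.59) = 0.85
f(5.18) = -5.20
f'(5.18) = -0.02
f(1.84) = -4.41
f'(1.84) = -1.05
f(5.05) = -5.20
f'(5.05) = -0.03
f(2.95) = -4.99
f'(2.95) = -0.25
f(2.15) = -4.66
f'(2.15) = -0.64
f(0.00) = -3.00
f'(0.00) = -2.33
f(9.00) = -5.20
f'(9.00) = 0.01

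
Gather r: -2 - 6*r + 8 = 6 - 6*r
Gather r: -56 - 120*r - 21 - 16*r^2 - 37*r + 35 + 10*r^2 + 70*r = -6*r^2 - 87*r - 42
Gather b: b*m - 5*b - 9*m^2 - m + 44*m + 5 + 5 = b*(m - 5) - 9*m^2 + 43*m + 10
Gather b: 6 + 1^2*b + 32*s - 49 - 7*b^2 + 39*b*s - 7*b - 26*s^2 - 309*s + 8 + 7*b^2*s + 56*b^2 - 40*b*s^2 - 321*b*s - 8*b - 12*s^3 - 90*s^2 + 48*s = b^2*(7*s + 49) + b*(-40*s^2 - 282*s - 14) - 12*s^3 - 116*s^2 - 229*s - 35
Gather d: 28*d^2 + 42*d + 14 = 28*d^2 + 42*d + 14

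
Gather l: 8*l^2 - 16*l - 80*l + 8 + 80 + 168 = 8*l^2 - 96*l + 256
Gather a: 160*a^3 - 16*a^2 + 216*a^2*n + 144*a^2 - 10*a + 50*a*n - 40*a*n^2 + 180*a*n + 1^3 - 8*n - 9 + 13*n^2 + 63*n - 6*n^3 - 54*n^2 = 160*a^3 + a^2*(216*n + 128) + a*(-40*n^2 + 230*n - 10) - 6*n^3 - 41*n^2 + 55*n - 8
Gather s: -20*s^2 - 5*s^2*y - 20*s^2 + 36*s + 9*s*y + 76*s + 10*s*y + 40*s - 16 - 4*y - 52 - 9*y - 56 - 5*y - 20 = s^2*(-5*y - 40) + s*(19*y + 152) - 18*y - 144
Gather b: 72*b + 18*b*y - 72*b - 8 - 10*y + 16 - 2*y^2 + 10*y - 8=18*b*y - 2*y^2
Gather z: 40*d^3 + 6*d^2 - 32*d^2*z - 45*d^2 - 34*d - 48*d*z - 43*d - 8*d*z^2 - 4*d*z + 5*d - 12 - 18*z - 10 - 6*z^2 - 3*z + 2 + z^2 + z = 40*d^3 - 39*d^2 - 72*d + z^2*(-8*d - 5) + z*(-32*d^2 - 52*d - 20) - 20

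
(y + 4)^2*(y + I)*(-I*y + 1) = -I*y^4 + 2*y^3 - 8*I*y^3 + 16*y^2 - 15*I*y^2 + 32*y + 8*I*y + 16*I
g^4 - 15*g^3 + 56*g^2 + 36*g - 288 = (g - 8)*(g - 6)*(g - 3)*(g + 2)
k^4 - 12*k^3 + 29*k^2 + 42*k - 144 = (k - 8)*(k - 3)^2*(k + 2)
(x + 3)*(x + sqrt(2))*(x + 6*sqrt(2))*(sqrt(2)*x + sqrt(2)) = sqrt(2)*x^4 + 4*sqrt(2)*x^3 + 14*x^3 + 15*sqrt(2)*x^2 + 56*x^2 + 42*x + 48*sqrt(2)*x + 36*sqrt(2)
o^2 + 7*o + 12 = (o + 3)*(o + 4)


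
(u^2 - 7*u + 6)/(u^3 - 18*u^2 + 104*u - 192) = (u - 1)/(u^2 - 12*u + 32)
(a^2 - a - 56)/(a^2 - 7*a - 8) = (a + 7)/(a + 1)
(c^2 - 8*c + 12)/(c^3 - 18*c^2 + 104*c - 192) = (c - 2)/(c^2 - 12*c + 32)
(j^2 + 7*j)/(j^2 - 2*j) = (j + 7)/(j - 2)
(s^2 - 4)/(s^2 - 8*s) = (s^2 - 4)/(s*(s - 8))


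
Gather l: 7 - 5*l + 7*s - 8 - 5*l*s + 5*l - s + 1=-5*l*s + 6*s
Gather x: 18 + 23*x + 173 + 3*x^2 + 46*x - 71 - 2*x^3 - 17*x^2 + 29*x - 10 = -2*x^3 - 14*x^2 + 98*x + 110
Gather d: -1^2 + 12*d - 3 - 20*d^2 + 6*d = -20*d^2 + 18*d - 4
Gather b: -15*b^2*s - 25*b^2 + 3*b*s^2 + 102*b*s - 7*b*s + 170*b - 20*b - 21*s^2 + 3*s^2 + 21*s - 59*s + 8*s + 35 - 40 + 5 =b^2*(-15*s - 25) + b*(3*s^2 + 95*s + 150) - 18*s^2 - 30*s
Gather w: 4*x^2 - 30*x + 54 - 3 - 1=4*x^2 - 30*x + 50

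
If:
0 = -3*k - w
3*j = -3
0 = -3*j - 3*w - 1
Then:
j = -1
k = -2/9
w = 2/3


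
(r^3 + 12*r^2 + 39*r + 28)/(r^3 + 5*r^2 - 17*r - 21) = (r + 4)/(r - 3)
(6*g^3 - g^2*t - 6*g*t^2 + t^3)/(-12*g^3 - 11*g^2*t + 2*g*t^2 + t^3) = (6*g^2 - 7*g*t + t^2)/(-12*g^2 + g*t + t^2)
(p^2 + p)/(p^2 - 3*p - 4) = p/(p - 4)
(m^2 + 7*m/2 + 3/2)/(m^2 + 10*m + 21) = (m + 1/2)/(m + 7)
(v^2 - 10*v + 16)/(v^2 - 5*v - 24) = (v - 2)/(v + 3)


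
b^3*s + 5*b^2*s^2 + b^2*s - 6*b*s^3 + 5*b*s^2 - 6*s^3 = (b - s)*(b + 6*s)*(b*s + s)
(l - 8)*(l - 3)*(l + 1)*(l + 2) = l^4 - 8*l^3 - 7*l^2 + 50*l + 48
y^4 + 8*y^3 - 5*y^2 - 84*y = y*(y - 3)*(y + 4)*(y + 7)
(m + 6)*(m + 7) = m^2 + 13*m + 42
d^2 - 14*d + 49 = (d - 7)^2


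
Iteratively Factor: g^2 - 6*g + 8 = (g - 2)*(g - 4)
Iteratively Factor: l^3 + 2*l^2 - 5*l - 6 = (l - 2)*(l^2 + 4*l + 3) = (l - 2)*(l + 1)*(l + 3)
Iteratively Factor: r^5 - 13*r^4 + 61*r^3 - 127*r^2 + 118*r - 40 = (r - 2)*(r^4 - 11*r^3 + 39*r^2 - 49*r + 20) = (r - 2)*(r - 1)*(r^3 - 10*r^2 + 29*r - 20) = (r - 2)*(r - 1)^2*(r^2 - 9*r + 20) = (r - 5)*(r - 2)*(r - 1)^2*(r - 4)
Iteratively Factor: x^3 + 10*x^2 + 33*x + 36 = (x + 4)*(x^2 + 6*x + 9) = (x + 3)*(x + 4)*(x + 3)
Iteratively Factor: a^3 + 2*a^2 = (a)*(a^2 + 2*a) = a*(a + 2)*(a)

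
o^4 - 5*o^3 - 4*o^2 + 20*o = o*(o - 5)*(o - 2)*(o + 2)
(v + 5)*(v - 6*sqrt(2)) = v^2 - 6*sqrt(2)*v + 5*v - 30*sqrt(2)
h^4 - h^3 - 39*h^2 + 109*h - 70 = (h - 5)*(h - 2)*(h - 1)*(h + 7)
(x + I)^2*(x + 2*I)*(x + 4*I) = x^4 + 8*I*x^3 - 21*x^2 - 22*I*x + 8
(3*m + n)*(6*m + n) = 18*m^2 + 9*m*n + n^2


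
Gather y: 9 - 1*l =9 - l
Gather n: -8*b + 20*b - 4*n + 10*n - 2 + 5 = 12*b + 6*n + 3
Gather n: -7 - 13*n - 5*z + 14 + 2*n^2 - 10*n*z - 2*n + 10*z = 2*n^2 + n*(-10*z - 15) + 5*z + 7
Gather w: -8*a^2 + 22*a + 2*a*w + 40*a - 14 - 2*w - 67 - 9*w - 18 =-8*a^2 + 62*a + w*(2*a - 11) - 99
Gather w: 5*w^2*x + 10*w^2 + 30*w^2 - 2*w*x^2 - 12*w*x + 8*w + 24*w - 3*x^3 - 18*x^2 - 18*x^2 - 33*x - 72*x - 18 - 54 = w^2*(5*x + 40) + w*(-2*x^2 - 12*x + 32) - 3*x^3 - 36*x^2 - 105*x - 72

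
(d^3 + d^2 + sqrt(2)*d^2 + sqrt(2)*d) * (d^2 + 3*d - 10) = d^5 + sqrt(2)*d^4 + 4*d^4 - 7*d^3 + 4*sqrt(2)*d^3 - 10*d^2 - 7*sqrt(2)*d^2 - 10*sqrt(2)*d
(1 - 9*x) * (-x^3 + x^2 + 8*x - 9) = 9*x^4 - 10*x^3 - 71*x^2 + 89*x - 9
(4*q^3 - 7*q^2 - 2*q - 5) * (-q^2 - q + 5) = -4*q^5 + 3*q^4 + 29*q^3 - 28*q^2 - 5*q - 25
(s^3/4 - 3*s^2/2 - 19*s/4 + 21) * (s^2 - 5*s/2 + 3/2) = s^5/4 - 17*s^4/8 - 5*s^3/8 + 245*s^2/8 - 477*s/8 + 63/2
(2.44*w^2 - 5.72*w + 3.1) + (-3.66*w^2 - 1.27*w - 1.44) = -1.22*w^2 - 6.99*w + 1.66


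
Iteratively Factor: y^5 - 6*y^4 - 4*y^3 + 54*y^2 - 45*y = (y - 3)*(y^4 - 3*y^3 - 13*y^2 + 15*y) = (y - 3)*(y + 3)*(y^3 - 6*y^2 + 5*y) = y*(y - 3)*(y + 3)*(y^2 - 6*y + 5) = y*(y - 3)*(y - 1)*(y + 3)*(y - 5)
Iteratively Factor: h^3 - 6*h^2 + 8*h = (h - 2)*(h^2 - 4*h) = h*(h - 2)*(h - 4)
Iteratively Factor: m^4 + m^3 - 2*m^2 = (m + 2)*(m^3 - m^2) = m*(m + 2)*(m^2 - m) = m^2*(m + 2)*(m - 1)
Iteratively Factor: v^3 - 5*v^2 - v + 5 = (v + 1)*(v^2 - 6*v + 5) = (v - 5)*(v + 1)*(v - 1)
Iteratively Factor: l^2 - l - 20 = (l + 4)*(l - 5)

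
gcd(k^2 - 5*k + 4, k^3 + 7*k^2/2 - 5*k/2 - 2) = k - 1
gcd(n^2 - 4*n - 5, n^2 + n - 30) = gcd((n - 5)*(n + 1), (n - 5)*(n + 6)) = n - 5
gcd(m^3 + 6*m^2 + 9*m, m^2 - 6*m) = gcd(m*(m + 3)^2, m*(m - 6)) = m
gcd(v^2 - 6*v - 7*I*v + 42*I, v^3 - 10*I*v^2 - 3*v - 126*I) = v - 7*I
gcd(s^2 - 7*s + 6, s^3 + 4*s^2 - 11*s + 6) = s - 1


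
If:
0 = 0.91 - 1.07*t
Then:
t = 0.85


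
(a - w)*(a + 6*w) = a^2 + 5*a*w - 6*w^2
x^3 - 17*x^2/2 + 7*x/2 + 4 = (x - 8)*(x - 1)*(x + 1/2)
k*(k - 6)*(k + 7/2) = k^3 - 5*k^2/2 - 21*k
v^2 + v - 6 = (v - 2)*(v + 3)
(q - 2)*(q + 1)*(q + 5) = q^3 + 4*q^2 - 7*q - 10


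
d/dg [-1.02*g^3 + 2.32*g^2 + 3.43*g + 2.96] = -3.06*g^2 + 4.64*g + 3.43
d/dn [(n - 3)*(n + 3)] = 2*n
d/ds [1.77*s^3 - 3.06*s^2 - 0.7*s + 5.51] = 5.31*s^2 - 6.12*s - 0.7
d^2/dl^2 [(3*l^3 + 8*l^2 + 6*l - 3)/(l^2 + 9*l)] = 6*(59*l^3 - 3*l^2 - 27*l - 81)/(l^3*(l^3 + 27*l^2 + 243*l + 729))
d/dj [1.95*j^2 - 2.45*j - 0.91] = 3.9*j - 2.45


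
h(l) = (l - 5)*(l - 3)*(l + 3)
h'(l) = (l - 5)*(l - 3) + (l - 5)*(l + 3) + (l - 3)*(l + 3) = 3*l^2 - 10*l - 9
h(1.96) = 15.68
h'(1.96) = -17.08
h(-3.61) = -34.72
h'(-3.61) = 66.20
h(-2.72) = 12.36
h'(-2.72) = 40.40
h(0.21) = 42.90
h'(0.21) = -10.97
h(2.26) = 10.67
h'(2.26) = -16.28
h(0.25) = 42.45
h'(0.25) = -11.31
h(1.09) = 30.54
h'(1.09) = -16.34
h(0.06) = 44.44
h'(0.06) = -9.59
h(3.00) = 0.00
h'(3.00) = -12.00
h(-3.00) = 0.00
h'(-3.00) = 48.00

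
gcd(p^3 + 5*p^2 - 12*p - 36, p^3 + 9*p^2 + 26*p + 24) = p + 2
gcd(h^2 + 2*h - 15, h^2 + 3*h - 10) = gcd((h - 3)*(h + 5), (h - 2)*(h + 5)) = h + 5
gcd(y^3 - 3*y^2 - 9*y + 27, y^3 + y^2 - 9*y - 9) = y^2 - 9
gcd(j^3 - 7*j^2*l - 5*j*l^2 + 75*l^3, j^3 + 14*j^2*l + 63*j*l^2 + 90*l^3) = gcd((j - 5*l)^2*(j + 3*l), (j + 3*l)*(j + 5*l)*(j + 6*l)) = j + 3*l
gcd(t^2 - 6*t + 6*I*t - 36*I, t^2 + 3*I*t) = 1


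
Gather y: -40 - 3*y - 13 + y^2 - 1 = y^2 - 3*y - 54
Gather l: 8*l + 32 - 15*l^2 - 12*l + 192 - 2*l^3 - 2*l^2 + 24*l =-2*l^3 - 17*l^2 + 20*l + 224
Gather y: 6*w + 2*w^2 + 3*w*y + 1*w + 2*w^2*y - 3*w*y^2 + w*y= 2*w^2 - 3*w*y^2 + 7*w + y*(2*w^2 + 4*w)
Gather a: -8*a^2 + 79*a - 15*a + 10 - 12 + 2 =-8*a^2 + 64*a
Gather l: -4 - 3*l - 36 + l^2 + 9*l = l^2 + 6*l - 40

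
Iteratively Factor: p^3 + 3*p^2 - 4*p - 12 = (p + 2)*(p^2 + p - 6) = (p + 2)*(p + 3)*(p - 2)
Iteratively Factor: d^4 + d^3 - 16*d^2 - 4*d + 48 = (d - 3)*(d^3 + 4*d^2 - 4*d - 16) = (d - 3)*(d + 4)*(d^2 - 4) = (d - 3)*(d + 2)*(d + 4)*(d - 2)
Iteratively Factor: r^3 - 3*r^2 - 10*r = (r)*(r^2 - 3*r - 10) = r*(r - 5)*(r + 2)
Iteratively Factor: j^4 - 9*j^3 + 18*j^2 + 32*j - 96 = (j - 3)*(j^3 - 6*j^2 + 32) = (j - 4)*(j - 3)*(j^2 - 2*j - 8) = (j - 4)*(j - 3)*(j + 2)*(j - 4)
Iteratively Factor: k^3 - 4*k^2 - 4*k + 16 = (k - 4)*(k^2 - 4) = (k - 4)*(k + 2)*(k - 2)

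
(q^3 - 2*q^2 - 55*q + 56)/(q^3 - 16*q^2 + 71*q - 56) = (q + 7)/(q - 7)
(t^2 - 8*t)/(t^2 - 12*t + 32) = t/(t - 4)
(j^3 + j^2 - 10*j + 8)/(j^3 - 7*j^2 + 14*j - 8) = (j + 4)/(j - 4)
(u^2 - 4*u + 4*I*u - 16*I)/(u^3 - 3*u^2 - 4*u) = (u + 4*I)/(u*(u + 1))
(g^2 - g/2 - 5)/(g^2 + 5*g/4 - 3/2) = 2*(2*g - 5)/(4*g - 3)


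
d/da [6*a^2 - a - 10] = 12*a - 1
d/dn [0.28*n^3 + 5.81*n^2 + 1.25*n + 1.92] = 0.84*n^2 + 11.62*n + 1.25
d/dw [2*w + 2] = 2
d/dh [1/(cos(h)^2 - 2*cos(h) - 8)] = 2*(cos(h) - 1)*sin(h)/(sin(h)^2 + 2*cos(h) + 7)^2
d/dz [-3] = 0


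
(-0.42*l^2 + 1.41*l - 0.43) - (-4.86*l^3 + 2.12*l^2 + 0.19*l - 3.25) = 4.86*l^3 - 2.54*l^2 + 1.22*l + 2.82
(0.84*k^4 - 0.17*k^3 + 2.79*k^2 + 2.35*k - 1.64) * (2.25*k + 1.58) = 1.89*k^5 + 0.9447*k^4 + 6.0089*k^3 + 9.6957*k^2 + 0.0230000000000006*k - 2.5912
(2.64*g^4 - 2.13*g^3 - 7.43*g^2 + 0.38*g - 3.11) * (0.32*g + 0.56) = 0.8448*g^5 + 0.7968*g^4 - 3.5704*g^3 - 4.0392*g^2 - 0.7824*g - 1.7416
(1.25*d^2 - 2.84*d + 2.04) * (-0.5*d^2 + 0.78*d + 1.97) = -0.625*d^4 + 2.395*d^3 - 0.7727*d^2 - 4.0036*d + 4.0188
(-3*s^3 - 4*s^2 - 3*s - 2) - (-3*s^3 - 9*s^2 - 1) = 5*s^2 - 3*s - 1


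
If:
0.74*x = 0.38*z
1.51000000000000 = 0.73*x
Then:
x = 2.07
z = 4.03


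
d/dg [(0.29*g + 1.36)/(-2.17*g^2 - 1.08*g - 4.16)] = (0.6293*g^2 + 5.9024*g + 0.2624)/(4.7089*g^4 + 4.6872*g^3 + 19.2208*g^2 + 8.9856*g + 17.3056)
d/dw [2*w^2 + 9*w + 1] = 4*w + 9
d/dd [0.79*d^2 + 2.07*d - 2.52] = 1.58*d + 2.07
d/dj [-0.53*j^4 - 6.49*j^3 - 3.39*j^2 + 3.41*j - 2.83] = -2.12*j^3 - 19.47*j^2 - 6.78*j + 3.41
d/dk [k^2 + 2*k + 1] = 2*k + 2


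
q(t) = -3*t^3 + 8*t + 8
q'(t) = 8 - 9*t^2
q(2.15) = -4.62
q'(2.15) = -33.60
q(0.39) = 10.94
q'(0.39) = 6.63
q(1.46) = 10.34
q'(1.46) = -11.18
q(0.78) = 12.82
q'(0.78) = 2.52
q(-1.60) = 7.49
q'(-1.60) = -15.04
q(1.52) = 9.62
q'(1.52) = -12.79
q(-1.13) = 3.29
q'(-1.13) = -3.49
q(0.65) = 12.38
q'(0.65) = 4.20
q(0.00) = 8.00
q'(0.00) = 8.00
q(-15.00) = 10013.00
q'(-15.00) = -2017.00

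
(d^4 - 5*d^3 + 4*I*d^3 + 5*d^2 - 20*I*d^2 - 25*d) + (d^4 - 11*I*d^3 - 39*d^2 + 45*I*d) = 2*d^4 - 5*d^3 - 7*I*d^3 - 34*d^2 - 20*I*d^2 - 25*d + 45*I*d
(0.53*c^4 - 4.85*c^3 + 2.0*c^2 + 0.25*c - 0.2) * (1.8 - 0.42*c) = -0.2226*c^5 + 2.991*c^4 - 9.57*c^3 + 3.495*c^2 + 0.534*c - 0.36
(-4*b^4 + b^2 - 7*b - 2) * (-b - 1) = 4*b^5 + 4*b^4 - b^3 + 6*b^2 + 9*b + 2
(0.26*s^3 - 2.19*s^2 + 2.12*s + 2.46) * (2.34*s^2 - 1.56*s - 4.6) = 0.6084*s^5 - 5.5302*s^4 + 7.1812*s^3 + 12.5232*s^2 - 13.5896*s - 11.316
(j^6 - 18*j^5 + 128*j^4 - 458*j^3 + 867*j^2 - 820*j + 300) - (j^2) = j^6 - 18*j^5 + 128*j^4 - 458*j^3 + 866*j^2 - 820*j + 300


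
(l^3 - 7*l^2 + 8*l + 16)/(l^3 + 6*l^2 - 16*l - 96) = (l^2 - 3*l - 4)/(l^2 + 10*l + 24)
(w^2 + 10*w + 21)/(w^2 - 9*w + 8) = (w^2 + 10*w + 21)/(w^2 - 9*w + 8)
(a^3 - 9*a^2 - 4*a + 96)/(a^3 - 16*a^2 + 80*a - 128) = (a + 3)/(a - 4)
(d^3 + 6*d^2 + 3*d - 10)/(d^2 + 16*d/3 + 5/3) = 3*(d^2 + d - 2)/(3*d + 1)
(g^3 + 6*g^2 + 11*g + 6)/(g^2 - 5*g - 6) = (g^2 + 5*g + 6)/(g - 6)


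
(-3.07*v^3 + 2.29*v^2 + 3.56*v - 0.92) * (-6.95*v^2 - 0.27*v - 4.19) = 21.3365*v^5 - 15.0866*v^4 - 12.497*v^3 - 4.1623*v^2 - 14.668*v + 3.8548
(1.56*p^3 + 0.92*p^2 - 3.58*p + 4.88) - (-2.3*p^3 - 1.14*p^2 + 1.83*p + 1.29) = 3.86*p^3 + 2.06*p^2 - 5.41*p + 3.59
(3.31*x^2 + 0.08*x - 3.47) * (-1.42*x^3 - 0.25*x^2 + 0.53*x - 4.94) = -4.7002*x^5 - 0.9411*x^4 + 6.6617*x^3 - 15.4415*x^2 - 2.2343*x + 17.1418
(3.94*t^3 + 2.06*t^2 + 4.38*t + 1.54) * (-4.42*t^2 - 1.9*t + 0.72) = -17.4148*t^5 - 16.5912*t^4 - 20.4368*t^3 - 13.6456*t^2 + 0.2276*t + 1.1088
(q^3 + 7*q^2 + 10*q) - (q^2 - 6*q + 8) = q^3 + 6*q^2 + 16*q - 8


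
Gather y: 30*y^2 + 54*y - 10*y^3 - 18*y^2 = -10*y^3 + 12*y^2 + 54*y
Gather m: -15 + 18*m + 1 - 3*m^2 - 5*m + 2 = -3*m^2 + 13*m - 12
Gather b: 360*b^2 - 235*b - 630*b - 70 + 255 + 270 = 360*b^2 - 865*b + 455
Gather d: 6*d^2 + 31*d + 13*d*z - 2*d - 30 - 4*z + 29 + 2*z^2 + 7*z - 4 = 6*d^2 + d*(13*z + 29) + 2*z^2 + 3*z - 5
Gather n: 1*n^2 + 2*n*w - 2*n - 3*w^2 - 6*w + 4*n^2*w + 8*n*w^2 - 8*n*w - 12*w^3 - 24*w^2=n^2*(4*w + 1) + n*(8*w^2 - 6*w - 2) - 12*w^3 - 27*w^2 - 6*w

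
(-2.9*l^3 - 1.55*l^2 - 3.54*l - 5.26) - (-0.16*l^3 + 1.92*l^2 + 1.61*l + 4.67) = -2.74*l^3 - 3.47*l^2 - 5.15*l - 9.93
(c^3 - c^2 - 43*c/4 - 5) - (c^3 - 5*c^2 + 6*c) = 4*c^2 - 67*c/4 - 5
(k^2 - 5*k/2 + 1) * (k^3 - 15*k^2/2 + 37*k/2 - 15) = k^5 - 10*k^4 + 153*k^3/4 - 275*k^2/4 + 56*k - 15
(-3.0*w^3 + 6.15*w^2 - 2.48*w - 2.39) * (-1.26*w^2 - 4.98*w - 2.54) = 3.78*w^5 + 7.191*w^4 - 19.8822*w^3 - 0.2592*w^2 + 18.2014*w + 6.0706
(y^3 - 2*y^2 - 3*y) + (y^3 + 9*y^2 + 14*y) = 2*y^3 + 7*y^2 + 11*y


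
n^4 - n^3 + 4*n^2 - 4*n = n*(n - 1)*(n - 2*I)*(n + 2*I)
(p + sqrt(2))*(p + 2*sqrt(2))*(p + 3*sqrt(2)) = p^3 + 6*sqrt(2)*p^2 + 22*p + 12*sqrt(2)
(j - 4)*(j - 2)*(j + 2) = j^3 - 4*j^2 - 4*j + 16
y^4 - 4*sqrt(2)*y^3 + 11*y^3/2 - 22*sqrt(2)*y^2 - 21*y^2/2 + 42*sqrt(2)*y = y*(y - 3/2)*(y + 7)*(y - 4*sqrt(2))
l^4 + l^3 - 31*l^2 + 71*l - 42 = (l - 3)*(l - 2)*(l - 1)*(l + 7)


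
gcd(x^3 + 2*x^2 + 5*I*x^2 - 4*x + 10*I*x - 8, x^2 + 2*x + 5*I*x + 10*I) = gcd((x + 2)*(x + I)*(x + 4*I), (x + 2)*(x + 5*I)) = x + 2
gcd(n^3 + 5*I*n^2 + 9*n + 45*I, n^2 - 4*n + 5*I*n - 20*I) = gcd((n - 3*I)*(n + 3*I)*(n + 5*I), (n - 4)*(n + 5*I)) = n + 5*I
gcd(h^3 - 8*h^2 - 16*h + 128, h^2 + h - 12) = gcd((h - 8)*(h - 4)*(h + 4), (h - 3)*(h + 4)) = h + 4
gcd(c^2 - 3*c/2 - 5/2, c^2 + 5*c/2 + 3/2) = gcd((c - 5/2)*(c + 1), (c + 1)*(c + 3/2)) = c + 1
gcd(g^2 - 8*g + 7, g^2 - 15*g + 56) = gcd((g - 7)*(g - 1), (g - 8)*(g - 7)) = g - 7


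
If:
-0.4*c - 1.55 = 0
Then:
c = -3.88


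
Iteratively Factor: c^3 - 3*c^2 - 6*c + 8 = (c - 4)*(c^2 + c - 2) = (c - 4)*(c + 2)*(c - 1)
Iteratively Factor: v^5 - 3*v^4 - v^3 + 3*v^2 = (v)*(v^4 - 3*v^3 - v^2 + 3*v) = v*(v - 1)*(v^3 - 2*v^2 - 3*v) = v*(v - 1)*(v + 1)*(v^2 - 3*v) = v^2*(v - 1)*(v + 1)*(v - 3)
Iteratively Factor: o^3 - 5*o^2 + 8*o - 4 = (o - 2)*(o^2 - 3*o + 2) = (o - 2)*(o - 1)*(o - 2)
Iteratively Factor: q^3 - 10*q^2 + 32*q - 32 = (q - 2)*(q^2 - 8*q + 16) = (q - 4)*(q - 2)*(q - 4)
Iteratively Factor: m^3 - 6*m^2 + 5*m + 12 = (m - 4)*(m^2 - 2*m - 3) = (m - 4)*(m + 1)*(m - 3)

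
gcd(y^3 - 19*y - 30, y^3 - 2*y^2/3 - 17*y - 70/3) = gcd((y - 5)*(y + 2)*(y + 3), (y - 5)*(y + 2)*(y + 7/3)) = y^2 - 3*y - 10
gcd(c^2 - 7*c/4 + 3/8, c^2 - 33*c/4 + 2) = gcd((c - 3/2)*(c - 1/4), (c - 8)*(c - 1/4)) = c - 1/4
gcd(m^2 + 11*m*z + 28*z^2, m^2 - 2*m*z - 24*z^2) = m + 4*z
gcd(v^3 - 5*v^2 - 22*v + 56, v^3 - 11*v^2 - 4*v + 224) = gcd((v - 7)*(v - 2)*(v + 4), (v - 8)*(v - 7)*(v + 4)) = v^2 - 3*v - 28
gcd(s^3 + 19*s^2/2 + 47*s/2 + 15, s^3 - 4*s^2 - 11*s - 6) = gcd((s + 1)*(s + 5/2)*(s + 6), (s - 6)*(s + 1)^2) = s + 1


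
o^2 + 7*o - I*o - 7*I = (o + 7)*(o - I)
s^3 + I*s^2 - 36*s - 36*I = (s - 6)*(s + 6)*(s + I)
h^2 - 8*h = h*(h - 8)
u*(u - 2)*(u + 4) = u^3 + 2*u^2 - 8*u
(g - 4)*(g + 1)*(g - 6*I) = g^3 - 3*g^2 - 6*I*g^2 - 4*g + 18*I*g + 24*I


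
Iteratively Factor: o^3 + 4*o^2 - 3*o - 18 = (o + 3)*(o^2 + o - 6) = (o - 2)*(o + 3)*(o + 3)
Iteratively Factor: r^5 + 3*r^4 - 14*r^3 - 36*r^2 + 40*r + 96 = (r + 4)*(r^4 - r^3 - 10*r^2 + 4*r + 24) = (r + 2)*(r + 4)*(r^3 - 3*r^2 - 4*r + 12) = (r - 2)*(r + 2)*(r + 4)*(r^2 - r - 6) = (r - 3)*(r - 2)*(r + 2)*(r + 4)*(r + 2)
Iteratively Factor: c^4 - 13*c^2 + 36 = (c + 2)*(c^3 - 2*c^2 - 9*c + 18) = (c - 3)*(c + 2)*(c^2 + c - 6) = (c - 3)*(c - 2)*(c + 2)*(c + 3)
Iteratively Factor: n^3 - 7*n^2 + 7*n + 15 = (n - 5)*(n^2 - 2*n - 3) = (n - 5)*(n + 1)*(n - 3)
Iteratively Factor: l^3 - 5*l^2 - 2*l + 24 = (l + 2)*(l^2 - 7*l + 12) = (l - 4)*(l + 2)*(l - 3)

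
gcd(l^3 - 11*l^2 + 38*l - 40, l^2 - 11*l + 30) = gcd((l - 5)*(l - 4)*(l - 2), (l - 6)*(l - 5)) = l - 5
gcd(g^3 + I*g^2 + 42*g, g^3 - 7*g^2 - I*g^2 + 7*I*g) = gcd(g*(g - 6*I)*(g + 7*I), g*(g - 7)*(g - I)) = g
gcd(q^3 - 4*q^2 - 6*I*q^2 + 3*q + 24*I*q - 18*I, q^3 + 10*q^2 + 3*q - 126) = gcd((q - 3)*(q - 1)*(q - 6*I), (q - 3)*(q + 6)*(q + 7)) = q - 3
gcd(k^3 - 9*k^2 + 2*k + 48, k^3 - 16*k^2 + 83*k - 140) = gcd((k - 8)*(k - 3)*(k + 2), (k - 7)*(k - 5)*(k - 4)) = 1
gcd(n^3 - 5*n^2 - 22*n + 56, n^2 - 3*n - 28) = n^2 - 3*n - 28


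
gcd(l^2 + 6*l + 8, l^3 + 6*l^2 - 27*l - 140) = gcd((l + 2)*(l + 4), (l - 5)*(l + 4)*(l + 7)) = l + 4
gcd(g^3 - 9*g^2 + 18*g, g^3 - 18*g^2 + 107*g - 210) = g - 6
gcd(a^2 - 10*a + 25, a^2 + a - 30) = a - 5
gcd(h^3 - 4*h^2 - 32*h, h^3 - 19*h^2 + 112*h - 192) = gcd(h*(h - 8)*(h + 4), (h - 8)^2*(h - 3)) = h - 8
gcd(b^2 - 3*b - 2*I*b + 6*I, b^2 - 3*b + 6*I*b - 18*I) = b - 3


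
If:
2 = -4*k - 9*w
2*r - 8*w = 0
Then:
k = -9*w/4 - 1/2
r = 4*w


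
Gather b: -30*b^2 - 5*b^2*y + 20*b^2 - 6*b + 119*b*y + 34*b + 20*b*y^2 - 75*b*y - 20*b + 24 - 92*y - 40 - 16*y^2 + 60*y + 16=b^2*(-5*y - 10) + b*(20*y^2 + 44*y + 8) - 16*y^2 - 32*y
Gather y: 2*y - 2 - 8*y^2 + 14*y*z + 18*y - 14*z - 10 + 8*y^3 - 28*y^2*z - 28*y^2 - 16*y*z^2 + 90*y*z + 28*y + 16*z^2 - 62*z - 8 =8*y^3 + y^2*(-28*z - 36) + y*(-16*z^2 + 104*z + 48) + 16*z^2 - 76*z - 20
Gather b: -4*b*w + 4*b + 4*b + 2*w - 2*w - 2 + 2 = b*(8 - 4*w)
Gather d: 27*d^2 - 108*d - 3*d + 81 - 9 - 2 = 27*d^2 - 111*d + 70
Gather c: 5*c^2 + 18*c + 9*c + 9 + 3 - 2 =5*c^2 + 27*c + 10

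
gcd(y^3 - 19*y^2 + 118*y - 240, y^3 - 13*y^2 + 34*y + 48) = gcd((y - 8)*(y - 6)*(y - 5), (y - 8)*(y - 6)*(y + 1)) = y^2 - 14*y + 48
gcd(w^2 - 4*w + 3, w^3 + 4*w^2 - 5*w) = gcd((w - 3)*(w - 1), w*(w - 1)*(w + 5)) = w - 1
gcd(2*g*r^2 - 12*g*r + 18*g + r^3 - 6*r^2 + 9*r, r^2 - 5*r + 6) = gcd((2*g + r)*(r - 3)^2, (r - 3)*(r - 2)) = r - 3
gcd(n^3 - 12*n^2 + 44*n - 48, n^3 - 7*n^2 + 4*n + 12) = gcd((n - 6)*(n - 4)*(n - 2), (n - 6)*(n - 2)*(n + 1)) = n^2 - 8*n + 12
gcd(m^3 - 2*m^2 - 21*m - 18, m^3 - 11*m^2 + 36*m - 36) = m - 6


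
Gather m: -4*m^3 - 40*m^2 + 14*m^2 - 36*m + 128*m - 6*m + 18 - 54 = -4*m^3 - 26*m^2 + 86*m - 36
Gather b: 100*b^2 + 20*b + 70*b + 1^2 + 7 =100*b^2 + 90*b + 8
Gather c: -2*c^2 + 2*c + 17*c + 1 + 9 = -2*c^2 + 19*c + 10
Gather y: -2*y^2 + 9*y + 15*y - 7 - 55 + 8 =-2*y^2 + 24*y - 54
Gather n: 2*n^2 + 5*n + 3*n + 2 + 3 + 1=2*n^2 + 8*n + 6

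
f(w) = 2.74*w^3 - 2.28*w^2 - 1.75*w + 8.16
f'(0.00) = -1.75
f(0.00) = 8.16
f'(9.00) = 623.03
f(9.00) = 1805.19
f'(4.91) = 174.03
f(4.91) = 268.94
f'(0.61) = -1.47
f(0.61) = 6.87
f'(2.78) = 49.10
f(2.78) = 44.54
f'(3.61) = 88.91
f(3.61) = 101.04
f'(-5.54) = 275.80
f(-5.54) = -518.01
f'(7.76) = 457.85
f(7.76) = 1137.65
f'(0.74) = -0.62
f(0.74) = 6.73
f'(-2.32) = 53.07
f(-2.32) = -34.27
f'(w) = 8.22*w^2 - 4.56*w - 1.75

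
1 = 1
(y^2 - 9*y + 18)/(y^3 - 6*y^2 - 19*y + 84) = (y - 6)/(y^2 - 3*y - 28)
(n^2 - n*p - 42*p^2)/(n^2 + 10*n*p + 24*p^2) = (n - 7*p)/(n + 4*p)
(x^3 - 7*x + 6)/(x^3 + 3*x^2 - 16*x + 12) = (x + 3)/(x + 6)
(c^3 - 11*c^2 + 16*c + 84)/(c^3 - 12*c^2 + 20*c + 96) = (c - 7)/(c - 8)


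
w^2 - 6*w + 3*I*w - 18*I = (w - 6)*(w + 3*I)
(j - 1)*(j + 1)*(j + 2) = j^3 + 2*j^2 - j - 2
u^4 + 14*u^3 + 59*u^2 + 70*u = u*(u + 2)*(u + 5)*(u + 7)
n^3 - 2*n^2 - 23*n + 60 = (n - 4)*(n - 3)*(n + 5)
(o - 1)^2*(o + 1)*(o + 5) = o^4 + 4*o^3 - 6*o^2 - 4*o + 5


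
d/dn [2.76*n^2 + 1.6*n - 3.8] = 5.52*n + 1.6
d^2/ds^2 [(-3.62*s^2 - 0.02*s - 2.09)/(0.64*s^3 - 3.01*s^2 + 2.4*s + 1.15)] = (-2.965504*s^6 - 0.0491520000000207*s^5 + 23.32032*s^4 + 49.1165719999999*s^3 - 207.882234*s^2 + 99.40302*s - 48.01037)/(0.262144*s^9 - 3.698688*s^8 + 20.344512*s^7 - 53.597941*s^6 + 62.99976*s^5 - 10.157055*s^4 - 33.4824*s^3 + 7.929825*s^2 + 9.522*s + 1.520875)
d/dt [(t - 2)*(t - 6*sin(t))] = t + (2 - t)*(6*cos(t) - 1) - 6*sin(t)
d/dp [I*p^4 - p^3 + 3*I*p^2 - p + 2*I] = 4*I*p^3 - 3*p^2 + 6*I*p - 1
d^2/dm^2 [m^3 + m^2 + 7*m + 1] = 6*m + 2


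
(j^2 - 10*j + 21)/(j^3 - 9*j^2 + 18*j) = (j - 7)/(j*(j - 6))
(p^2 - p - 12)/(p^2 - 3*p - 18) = (p - 4)/(p - 6)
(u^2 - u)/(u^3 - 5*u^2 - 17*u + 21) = u/(u^2 - 4*u - 21)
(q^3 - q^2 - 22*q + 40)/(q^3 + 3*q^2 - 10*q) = (q - 4)/q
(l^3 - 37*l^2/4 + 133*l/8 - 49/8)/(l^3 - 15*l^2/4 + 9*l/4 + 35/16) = 2*(2*l^2 - 15*l + 7)/(4*l^2 - 8*l - 5)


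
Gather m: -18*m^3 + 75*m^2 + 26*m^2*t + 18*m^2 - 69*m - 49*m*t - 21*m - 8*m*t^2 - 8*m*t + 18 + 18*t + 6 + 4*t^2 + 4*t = -18*m^3 + m^2*(26*t + 93) + m*(-8*t^2 - 57*t - 90) + 4*t^2 + 22*t + 24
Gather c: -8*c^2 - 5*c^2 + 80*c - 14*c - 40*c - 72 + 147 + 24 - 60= -13*c^2 + 26*c + 39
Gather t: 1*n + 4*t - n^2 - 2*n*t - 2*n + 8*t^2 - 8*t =-n^2 - n + 8*t^2 + t*(-2*n - 4)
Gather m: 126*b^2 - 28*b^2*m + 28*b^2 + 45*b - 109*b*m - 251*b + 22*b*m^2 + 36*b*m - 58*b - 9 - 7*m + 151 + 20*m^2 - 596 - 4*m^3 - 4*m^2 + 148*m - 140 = 154*b^2 - 264*b - 4*m^3 + m^2*(22*b + 16) + m*(-28*b^2 - 73*b + 141) - 594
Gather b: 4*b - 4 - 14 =4*b - 18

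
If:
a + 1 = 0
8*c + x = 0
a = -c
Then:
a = -1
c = 1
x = -8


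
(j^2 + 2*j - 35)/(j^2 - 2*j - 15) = (j + 7)/(j + 3)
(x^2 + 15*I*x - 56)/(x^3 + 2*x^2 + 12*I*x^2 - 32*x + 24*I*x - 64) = (x + 7*I)/(x^2 + x*(2 + 4*I) + 8*I)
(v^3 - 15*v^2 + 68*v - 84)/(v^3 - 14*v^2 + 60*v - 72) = (v - 7)/(v - 6)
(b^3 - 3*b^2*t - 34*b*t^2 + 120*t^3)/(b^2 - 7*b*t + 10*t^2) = (-b^2 - 2*b*t + 24*t^2)/(-b + 2*t)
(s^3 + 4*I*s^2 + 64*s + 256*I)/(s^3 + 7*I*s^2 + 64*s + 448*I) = (s + 4*I)/(s + 7*I)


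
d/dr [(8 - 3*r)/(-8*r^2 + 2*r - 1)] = (-24*r^2 + 128*r - 13)/(64*r^4 - 32*r^3 + 20*r^2 - 4*r + 1)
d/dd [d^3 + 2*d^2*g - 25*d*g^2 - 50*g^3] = 3*d^2 + 4*d*g - 25*g^2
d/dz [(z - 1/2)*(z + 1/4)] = 2*z - 1/4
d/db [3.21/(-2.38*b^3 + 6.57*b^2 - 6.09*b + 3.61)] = (22.9194*b^2 - 42.1794*b + 19.5489)/(2.38*b^3 - 6.57*b^2 + 6.09*b - 3.61)^2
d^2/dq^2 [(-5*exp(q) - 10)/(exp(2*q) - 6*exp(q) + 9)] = 5*(-exp(2*q) - 20*exp(q) - 21)*exp(q)/(exp(4*q) - 12*exp(3*q) + 54*exp(2*q) - 108*exp(q) + 81)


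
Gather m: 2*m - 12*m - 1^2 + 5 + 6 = 10 - 10*m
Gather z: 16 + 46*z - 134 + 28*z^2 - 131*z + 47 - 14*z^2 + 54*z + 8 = 14*z^2 - 31*z - 63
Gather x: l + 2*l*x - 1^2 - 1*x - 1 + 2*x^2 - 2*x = l + 2*x^2 + x*(2*l - 3) - 2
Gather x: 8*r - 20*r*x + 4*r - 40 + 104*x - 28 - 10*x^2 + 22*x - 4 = 12*r - 10*x^2 + x*(126 - 20*r) - 72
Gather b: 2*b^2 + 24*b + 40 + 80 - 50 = 2*b^2 + 24*b + 70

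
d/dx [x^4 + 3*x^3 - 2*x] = 4*x^3 + 9*x^2 - 2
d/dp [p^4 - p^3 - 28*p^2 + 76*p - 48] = 4*p^3 - 3*p^2 - 56*p + 76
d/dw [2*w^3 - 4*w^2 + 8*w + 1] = 6*w^2 - 8*w + 8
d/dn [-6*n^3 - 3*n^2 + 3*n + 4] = -18*n^2 - 6*n + 3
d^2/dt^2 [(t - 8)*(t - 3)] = 2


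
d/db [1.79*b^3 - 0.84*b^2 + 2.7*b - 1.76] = 5.37*b^2 - 1.68*b + 2.7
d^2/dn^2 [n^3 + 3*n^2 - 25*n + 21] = 6*n + 6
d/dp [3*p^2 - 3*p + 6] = 6*p - 3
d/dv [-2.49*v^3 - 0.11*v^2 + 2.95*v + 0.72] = -7.47*v^2 - 0.22*v + 2.95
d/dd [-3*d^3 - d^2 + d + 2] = -9*d^2 - 2*d + 1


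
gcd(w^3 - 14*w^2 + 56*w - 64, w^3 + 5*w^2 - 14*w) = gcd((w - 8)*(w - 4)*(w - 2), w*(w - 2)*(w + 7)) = w - 2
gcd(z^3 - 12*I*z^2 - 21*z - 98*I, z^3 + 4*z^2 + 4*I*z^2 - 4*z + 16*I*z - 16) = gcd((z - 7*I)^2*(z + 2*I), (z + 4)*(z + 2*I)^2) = z + 2*I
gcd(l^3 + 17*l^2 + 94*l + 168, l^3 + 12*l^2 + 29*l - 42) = l^2 + 13*l + 42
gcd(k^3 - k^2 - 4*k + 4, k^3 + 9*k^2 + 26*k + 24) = k + 2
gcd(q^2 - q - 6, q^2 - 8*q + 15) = q - 3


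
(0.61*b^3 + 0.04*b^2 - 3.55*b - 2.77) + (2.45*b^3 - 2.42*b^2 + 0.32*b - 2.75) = 3.06*b^3 - 2.38*b^2 - 3.23*b - 5.52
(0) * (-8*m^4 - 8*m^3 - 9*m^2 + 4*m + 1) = 0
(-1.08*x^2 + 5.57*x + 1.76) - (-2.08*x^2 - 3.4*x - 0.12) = 1.0*x^2 + 8.97*x + 1.88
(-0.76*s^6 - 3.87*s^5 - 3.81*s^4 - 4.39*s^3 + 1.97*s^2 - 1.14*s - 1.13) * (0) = 0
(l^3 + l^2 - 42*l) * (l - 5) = l^4 - 4*l^3 - 47*l^2 + 210*l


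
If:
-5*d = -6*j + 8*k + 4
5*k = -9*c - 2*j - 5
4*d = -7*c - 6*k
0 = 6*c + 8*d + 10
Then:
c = -383/95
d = 337/190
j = 2599/380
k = 669/190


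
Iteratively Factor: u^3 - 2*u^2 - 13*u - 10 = (u - 5)*(u^2 + 3*u + 2) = (u - 5)*(u + 2)*(u + 1)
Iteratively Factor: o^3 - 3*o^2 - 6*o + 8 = (o - 4)*(o^2 + o - 2) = (o - 4)*(o + 2)*(o - 1)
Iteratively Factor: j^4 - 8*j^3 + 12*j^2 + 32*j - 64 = (j - 4)*(j^3 - 4*j^2 - 4*j + 16) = (j - 4)*(j - 2)*(j^2 - 2*j - 8) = (j - 4)*(j - 2)*(j + 2)*(j - 4)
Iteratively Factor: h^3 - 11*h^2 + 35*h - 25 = (h - 1)*(h^2 - 10*h + 25) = (h - 5)*(h - 1)*(h - 5)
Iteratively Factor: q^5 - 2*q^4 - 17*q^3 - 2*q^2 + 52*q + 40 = (q + 2)*(q^4 - 4*q^3 - 9*q^2 + 16*q + 20) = (q + 2)^2*(q^3 - 6*q^2 + 3*q + 10) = (q - 5)*(q + 2)^2*(q^2 - q - 2) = (q - 5)*(q - 2)*(q + 2)^2*(q + 1)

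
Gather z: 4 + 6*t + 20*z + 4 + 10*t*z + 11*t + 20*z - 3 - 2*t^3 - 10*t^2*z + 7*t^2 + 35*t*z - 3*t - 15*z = -2*t^3 + 7*t^2 + 14*t + z*(-10*t^2 + 45*t + 25) + 5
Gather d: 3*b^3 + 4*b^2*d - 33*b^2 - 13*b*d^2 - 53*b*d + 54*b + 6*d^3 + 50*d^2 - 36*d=3*b^3 - 33*b^2 + 54*b + 6*d^3 + d^2*(50 - 13*b) + d*(4*b^2 - 53*b - 36)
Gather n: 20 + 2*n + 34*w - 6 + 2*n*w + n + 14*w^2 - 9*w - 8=n*(2*w + 3) + 14*w^2 + 25*w + 6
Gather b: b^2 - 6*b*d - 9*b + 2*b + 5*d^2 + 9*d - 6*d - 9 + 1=b^2 + b*(-6*d - 7) + 5*d^2 + 3*d - 8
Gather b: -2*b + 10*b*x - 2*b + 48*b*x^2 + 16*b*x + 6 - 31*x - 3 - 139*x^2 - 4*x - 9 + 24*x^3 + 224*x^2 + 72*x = b*(48*x^2 + 26*x - 4) + 24*x^3 + 85*x^2 + 37*x - 6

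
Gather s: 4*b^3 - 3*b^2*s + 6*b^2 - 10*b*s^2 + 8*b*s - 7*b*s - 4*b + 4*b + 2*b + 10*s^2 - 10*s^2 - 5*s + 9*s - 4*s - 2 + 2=4*b^3 + 6*b^2 - 10*b*s^2 + 2*b + s*(-3*b^2 + b)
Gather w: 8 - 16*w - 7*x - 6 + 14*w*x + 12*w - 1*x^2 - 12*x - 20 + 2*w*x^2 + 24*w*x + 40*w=w*(2*x^2 + 38*x + 36) - x^2 - 19*x - 18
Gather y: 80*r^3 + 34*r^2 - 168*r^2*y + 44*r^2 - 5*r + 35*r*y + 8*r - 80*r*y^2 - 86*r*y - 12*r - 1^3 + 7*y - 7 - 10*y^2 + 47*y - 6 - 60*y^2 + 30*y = 80*r^3 + 78*r^2 - 9*r + y^2*(-80*r - 70) + y*(-168*r^2 - 51*r + 84) - 14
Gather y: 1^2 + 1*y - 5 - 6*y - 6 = -5*y - 10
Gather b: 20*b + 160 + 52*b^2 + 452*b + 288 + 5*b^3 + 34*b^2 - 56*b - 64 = 5*b^3 + 86*b^2 + 416*b + 384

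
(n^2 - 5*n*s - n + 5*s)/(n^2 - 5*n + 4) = (n - 5*s)/(n - 4)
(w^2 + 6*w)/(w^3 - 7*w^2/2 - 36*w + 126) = 2*w/(2*w^2 - 19*w + 42)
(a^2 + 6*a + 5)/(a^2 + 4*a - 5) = (a + 1)/(a - 1)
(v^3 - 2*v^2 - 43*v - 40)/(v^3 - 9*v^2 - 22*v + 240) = (v + 1)/(v - 6)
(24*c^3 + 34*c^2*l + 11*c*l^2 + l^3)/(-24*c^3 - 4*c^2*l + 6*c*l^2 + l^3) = (-4*c^2 - 5*c*l - l^2)/(4*c^2 - l^2)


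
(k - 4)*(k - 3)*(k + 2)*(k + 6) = k^4 + k^3 - 32*k^2 + 12*k + 144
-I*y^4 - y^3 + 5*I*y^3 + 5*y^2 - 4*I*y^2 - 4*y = y*(y - 4)*(y - I)*(-I*y + I)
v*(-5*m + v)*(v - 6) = -5*m*v^2 + 30*m*v + v^3 - 6*v^2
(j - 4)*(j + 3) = j^2 - j - 12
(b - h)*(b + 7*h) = b^2 + 6*b*h - 7*h^2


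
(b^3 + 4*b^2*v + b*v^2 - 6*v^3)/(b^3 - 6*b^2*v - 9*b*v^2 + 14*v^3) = (-b - 3*v)/(-b + 7*v)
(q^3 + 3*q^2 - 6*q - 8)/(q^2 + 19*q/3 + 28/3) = 3*(q^2 - q - 2)/(3*q + 7)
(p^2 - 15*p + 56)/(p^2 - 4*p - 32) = (p - 7)/(p + 4)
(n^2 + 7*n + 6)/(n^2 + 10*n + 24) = (n + 1)/(n + 4)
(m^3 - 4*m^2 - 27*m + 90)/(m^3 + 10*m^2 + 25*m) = (m^2 - 9*m + 18)/(m*(m + 5))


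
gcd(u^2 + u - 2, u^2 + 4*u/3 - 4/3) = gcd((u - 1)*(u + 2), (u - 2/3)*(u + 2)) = u + 2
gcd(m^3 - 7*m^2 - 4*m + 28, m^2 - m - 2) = m - 2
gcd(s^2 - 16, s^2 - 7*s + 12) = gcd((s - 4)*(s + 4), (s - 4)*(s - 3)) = s - 4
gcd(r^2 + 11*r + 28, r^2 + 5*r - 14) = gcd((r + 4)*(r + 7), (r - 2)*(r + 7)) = r + 7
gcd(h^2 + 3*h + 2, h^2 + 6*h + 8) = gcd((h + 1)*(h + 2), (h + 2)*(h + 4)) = h + 2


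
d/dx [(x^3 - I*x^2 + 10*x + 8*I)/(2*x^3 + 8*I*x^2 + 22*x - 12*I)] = (5*I*x^3 - 3*x^2 - 96*I*x + 148)/(2*(x^5 + 9*I*x^4 - 3*x^3 + 73*I*x^2 + 96*x - 36*I))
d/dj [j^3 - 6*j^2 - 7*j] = 3*j^2 - 12*j - 7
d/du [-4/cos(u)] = -4*sin(u)/cos(u)^2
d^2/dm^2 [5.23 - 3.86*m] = 0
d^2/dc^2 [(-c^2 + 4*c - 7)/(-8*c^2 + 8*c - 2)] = 3*(23 - 4*c)/(16*c^4 - 32*c^3 + 24*c^2 - 8*c + 1)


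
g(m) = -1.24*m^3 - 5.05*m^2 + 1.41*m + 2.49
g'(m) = -3.72*m^2 - 10.1*m + 1.41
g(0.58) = 1.37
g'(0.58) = -5.70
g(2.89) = -65.54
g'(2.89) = -58.85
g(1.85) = -20.04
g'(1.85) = -30.01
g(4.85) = -250.92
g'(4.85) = -135.08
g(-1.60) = -7.61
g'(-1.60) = 8.05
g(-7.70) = 258.32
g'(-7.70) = -141.38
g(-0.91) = -2.04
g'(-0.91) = 7.52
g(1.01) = -2.51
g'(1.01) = -12.59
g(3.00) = -72.21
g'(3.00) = -62.37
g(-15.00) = 3030.09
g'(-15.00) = -684.09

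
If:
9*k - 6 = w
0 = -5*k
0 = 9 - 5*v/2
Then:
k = 0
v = 18/5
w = -6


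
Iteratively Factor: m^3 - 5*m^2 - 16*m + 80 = (m + 4)*(m^2 - 9*m + 20) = (m - 5)*(m + 4)*(m - 4)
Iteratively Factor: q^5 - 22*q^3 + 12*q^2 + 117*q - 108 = (q + 4)*(q^4 - 4*q^3 - 6*q^2 + 36*q - 27) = (q - 1)*(q + 4)*(q^3 - 3*q^2 - 9*q + 27) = (q - 3)*(q - 1)*(q + 4)*(q^2 - 9) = (q - 3)*(q - 1)*(q + 3)*(q + 4)*(q - 3)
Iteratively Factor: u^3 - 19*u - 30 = (u + 2)*(u^2 - 2*u - 15) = (u + 2)*(u + 3)*(u - 5)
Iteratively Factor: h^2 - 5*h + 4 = (h - 4)*(h - 1)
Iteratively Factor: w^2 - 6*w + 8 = (w - 2)*(w - 4)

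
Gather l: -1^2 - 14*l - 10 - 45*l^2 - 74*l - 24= -45*l^2 - 88*l - 35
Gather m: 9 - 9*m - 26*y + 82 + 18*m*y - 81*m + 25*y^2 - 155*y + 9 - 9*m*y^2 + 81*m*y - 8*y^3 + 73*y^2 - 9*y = m*(-9*y^2 + 99*y - 90) - 8*y^3 + 98*y^2 - 190*y + 100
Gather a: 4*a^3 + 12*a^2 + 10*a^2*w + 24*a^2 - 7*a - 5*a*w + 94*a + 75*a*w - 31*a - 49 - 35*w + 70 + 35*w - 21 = 4*a^3 + a^2*(10*w + 36) + a*(70*w + 56)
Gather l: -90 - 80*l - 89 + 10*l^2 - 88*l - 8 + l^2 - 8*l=11*l^2 - 176*l - 187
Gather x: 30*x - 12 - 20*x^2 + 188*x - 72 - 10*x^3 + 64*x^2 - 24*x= -10*x^3 + 44*x^2 + 194*x - 84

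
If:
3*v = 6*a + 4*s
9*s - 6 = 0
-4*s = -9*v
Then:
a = -8/27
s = 2/3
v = 8/27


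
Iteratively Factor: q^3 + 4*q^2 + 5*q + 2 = (q + 2)*(q^2 + 2*q + 1) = (q + 1)*(q + 2)*(q + 1)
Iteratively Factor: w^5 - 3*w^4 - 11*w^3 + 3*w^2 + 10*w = (w + 1)*(w^4 - 4*w^3 - 7*w^2 + 10*w) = (w + 1)*(w + 2)*(w^3 - 6*w^2 + 5*w) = (w - 1)*(w + 1)*(w + 2)*(w^2 - 5*w) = (w - 5)*(w - 1)*(w + 1)*(w + 2)*(w)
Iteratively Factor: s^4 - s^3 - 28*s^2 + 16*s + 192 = (s - 4)*(s^3 + 3*s^2 - 16*s - 48) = (s - 4)*(s + 3)*(s^2 - 16) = (s - 4)^2*(s + 3)*(s + 4)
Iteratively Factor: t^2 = (t)*(t)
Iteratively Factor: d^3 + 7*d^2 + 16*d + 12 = (d + 3)*(d^2 + 4*d + 4) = (d + 2)*(d + 3)*(d + 2)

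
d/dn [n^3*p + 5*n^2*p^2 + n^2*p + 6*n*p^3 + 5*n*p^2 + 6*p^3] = p*(3*n^2 + 10*n*p + 2*n + 6*p^2 + 5*p)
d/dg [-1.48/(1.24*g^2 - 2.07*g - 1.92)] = (3.6704*g - 3.0636)/(-1.24*g^2 + 2.07*g + 1.92)^2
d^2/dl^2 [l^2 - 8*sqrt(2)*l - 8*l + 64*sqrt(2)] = 2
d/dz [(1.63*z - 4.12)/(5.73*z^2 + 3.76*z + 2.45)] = (-9.3399*z^2 + 47.2152*z + 19.4847)/(32.8329*z^4 + 43.0896*z^3 + 42.2146*z^2 + 18.424*z + 6.0025)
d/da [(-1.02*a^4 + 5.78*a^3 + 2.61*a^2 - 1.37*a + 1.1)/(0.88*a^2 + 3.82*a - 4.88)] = (-1.7952*a^5 - 6.6028*a^4 + 64.0696*a^3 - 73.4434*a^2 - 27.4096*a + 2.4836)/(0.7744*a^4 + 6.7232*a^3 + 6.0036*a^2 - 37.2832*a + 23.8144)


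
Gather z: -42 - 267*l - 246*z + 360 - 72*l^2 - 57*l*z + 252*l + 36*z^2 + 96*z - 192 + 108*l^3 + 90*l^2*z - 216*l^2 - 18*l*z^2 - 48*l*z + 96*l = 108*l^3 - 288*l^2 + 81*l + z^2*(36 - 18*l) + z*(90*l^2 - 105*l - 150) + 126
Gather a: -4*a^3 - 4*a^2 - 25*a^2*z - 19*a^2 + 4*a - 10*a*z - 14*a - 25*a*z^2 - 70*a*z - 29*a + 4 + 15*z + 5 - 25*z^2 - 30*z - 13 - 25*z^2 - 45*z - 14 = -4*a^3 + a^2*(-25*z - 23) + a*(-25*z^2 - 80*z - 39) - 50*z^2 - 60*z - 18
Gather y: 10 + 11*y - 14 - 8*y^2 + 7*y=-8*y^2 + 18*y - 4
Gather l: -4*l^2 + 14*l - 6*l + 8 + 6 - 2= -4*l^2 + 8*l + 12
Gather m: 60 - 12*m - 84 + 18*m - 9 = 6*m - 33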